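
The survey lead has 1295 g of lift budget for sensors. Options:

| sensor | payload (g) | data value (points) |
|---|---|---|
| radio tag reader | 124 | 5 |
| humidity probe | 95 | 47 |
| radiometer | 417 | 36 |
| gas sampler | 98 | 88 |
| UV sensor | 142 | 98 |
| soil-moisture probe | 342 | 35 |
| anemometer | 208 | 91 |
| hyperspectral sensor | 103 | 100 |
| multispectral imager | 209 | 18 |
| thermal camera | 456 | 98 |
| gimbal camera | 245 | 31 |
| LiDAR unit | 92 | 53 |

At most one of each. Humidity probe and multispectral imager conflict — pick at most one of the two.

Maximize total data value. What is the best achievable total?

575

The ratio ordering already packs tightly: humidity probe + gas sampler + UV sensor + anemometer + hyperspectral sensor + thermal camera + LiDAR unit, 1194 g, 575.
Runner-up radio tag reader + gas sampler + UV sensor + anemometer + hyperspectral sensor + thermal camera + LiDAR unit tops out at 533.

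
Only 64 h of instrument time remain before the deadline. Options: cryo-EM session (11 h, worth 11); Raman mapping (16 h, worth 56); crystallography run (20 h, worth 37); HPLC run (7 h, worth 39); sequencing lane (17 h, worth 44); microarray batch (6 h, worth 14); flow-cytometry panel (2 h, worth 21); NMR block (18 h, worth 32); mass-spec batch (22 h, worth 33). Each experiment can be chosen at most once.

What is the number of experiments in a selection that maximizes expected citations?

5

The maximum expected citations within 64 h is 197.
Raman mapping + crystallography run + HPLC run + sequencing lane + flow-cytometry panel hits 197 at 62 h.
All optima have 5 experiments.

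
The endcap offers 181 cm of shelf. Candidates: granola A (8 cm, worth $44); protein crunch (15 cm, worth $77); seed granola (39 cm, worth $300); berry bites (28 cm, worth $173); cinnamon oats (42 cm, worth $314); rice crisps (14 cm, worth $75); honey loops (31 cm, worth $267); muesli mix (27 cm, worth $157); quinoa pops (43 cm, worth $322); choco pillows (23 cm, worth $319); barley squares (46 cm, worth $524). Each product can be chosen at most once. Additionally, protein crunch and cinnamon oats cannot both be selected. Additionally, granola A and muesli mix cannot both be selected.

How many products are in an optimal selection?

The maximum weekly sales within 181 cm is 1724.
seed granola + cinnamon oats + honey loops + choco pillows + barley squares hits 1724 at 181 cm.
Every optimal selection uses 5 products.

5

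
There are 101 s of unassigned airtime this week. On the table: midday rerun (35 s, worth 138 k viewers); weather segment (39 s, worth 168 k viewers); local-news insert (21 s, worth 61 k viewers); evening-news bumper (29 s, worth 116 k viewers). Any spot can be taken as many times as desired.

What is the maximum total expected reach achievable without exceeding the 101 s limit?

Density check — weather segment 4.31, evening-news bumper 4.00, midday rerun 3.94, local-news insert 2.90 are the best per s.
Greedy by ratio would take 2×weather segment + local-news insert: 99 s used, total 397.
The 60 s tied up in weather segment and local-news insert is better spent on 2×evening-news bumper — total rises to 400 (97 s).
Every other selection either busts 101 s or fails to beat 400.

400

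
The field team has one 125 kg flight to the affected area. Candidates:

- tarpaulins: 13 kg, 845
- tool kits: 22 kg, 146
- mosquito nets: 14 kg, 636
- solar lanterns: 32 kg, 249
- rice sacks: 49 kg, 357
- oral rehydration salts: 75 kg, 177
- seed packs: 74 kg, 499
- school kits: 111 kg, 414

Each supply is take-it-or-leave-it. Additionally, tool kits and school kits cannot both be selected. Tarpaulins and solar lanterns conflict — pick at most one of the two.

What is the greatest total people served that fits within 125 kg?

2126

Ranking by ratio (people served/kg): tarpaulins 65.00, mosquito nets 45.43, solar lanterns 7.78, rice sacks 7.29.
Best packing: tarpaulins + tool kits + mosquito nets + seed packs — 123 kg, 2126 total.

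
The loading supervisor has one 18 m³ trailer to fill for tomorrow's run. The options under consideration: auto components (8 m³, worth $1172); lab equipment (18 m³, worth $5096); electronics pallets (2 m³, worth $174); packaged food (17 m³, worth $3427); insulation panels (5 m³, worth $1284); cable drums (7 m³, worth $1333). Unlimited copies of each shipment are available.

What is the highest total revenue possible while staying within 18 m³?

5096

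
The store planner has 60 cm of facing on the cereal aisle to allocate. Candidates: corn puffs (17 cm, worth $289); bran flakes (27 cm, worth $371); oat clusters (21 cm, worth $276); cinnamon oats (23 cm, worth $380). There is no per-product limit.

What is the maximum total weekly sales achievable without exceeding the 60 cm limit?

958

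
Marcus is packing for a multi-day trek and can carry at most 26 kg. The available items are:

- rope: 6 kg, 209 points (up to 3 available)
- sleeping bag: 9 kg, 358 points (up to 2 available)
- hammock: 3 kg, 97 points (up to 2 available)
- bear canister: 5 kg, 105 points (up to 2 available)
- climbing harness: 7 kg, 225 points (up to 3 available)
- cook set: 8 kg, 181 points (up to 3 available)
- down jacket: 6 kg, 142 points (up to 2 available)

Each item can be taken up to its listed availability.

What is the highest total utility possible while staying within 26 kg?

The ratio heuristic lands on rope + 2×sleeping bag (925) but leaves 2 kg idle.
Replace rope with climbing harness: the trade gains 16 net, giving 941 at 25 kg.
That's the maximum — no swap from here does better than 941.

941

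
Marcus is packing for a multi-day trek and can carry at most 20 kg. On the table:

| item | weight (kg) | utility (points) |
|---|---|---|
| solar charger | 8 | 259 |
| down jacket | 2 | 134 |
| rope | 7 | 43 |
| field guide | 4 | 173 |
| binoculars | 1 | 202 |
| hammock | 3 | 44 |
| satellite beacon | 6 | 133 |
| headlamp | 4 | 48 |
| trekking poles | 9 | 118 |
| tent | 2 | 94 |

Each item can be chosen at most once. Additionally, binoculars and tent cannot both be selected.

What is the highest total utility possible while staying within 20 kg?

816

Solar charger + down jacket + field guide + binoculars + headlamp uses 19 of the 20 kg and totals 816.
That's the maximum — no feasible swap from here does better than 816.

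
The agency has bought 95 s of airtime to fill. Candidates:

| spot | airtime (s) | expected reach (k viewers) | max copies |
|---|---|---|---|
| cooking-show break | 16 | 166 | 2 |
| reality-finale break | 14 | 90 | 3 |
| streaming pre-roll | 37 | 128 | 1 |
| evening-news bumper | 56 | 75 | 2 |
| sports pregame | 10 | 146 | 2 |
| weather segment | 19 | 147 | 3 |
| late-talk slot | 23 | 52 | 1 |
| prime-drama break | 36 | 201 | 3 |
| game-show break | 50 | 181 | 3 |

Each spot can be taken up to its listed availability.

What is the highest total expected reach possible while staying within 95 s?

918

Best packing: 2×cooking-show break + 2×sports pregame + 2×weather segment — 90 s, 918 total.
No other feasible combination exceeds 918.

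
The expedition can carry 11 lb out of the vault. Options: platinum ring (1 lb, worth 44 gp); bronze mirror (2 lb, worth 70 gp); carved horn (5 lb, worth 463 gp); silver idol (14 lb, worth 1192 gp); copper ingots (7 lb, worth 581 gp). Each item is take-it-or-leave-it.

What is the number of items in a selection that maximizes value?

3

Best achievable value is 695.
For example platinum ring + bronze mirror + copper ingots achieves it, using 10 lb.
Any selection reaching 695 contains exactly 3 items.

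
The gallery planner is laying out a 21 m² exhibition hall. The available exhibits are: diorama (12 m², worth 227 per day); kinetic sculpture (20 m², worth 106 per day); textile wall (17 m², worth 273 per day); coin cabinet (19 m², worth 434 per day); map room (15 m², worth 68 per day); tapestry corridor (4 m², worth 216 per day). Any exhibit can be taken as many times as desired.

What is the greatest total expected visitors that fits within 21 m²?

1080

Best packing: 5×tapestry corridor — 20 m², 1080 total.
The spare 1 m² is too small for any remaining exhibit, and no exchange beats 1080.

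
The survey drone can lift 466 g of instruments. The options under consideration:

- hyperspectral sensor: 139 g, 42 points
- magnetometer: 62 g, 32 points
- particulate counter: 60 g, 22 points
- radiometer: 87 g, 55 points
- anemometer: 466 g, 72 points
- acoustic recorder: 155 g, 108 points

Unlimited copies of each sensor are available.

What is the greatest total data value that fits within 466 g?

324

Best packing: 3×acoustic recorder — 465 g, 324 total.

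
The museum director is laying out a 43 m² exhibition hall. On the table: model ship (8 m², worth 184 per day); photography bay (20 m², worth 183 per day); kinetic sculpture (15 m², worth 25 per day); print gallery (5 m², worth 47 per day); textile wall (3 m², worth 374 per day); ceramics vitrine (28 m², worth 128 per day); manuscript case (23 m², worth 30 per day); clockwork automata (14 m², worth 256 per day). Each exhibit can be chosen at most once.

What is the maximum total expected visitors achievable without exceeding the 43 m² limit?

861

By expected visitors per m²: textile wall 124.67, model ship 23.00, clockwork automata 18.29 lead.
Best packing: model ship + print gallery + textile wall + clockwork automata — 30 m², 861 total.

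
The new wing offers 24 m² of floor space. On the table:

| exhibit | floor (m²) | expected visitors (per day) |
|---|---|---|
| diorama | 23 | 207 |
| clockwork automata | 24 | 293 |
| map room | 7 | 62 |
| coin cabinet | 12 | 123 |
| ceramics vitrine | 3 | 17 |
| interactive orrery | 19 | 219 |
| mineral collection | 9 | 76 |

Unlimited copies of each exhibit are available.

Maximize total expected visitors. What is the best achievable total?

Best packing: clockwork automata — 24 m², 293 total.
That's the maximum — no swap from here does better than 293.

293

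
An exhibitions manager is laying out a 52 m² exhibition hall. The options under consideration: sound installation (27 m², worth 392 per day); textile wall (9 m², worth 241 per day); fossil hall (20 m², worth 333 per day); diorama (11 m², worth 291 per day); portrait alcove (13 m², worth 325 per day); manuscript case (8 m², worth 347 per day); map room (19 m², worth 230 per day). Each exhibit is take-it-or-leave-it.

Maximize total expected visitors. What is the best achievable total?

1296

A density-first pass picks textile wall + diorama + portrait alcove + manuscript case — 1204 at 41 m².
Dropping textile wall frees 9 m²; slotting in fossil hall (20 m²) lifts the total to 1296 at 52 m².
Runner-up textile wall + fossil hall + portrait alcove + manuscript case tops out at 1246.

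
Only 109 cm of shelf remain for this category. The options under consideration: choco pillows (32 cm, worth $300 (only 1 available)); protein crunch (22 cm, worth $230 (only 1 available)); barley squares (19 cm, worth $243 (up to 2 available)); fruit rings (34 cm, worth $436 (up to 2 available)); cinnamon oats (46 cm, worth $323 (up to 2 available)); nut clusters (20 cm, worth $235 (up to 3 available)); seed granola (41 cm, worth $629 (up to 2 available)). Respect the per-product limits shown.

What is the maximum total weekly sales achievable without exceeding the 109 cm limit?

1501

Best packing: barley squares + 2×seed granola — 101 cm, 1501 total.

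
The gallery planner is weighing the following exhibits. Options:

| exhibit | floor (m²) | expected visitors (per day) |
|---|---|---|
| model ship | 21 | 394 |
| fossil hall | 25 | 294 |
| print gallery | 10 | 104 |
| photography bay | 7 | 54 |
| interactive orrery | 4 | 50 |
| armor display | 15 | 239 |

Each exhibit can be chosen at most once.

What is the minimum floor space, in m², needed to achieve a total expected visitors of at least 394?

Need the lightest bundle worth ≥ 394.
model ship reaches 394 using 21 m².
Any bundle with less than 21 m² falls short of 394.

21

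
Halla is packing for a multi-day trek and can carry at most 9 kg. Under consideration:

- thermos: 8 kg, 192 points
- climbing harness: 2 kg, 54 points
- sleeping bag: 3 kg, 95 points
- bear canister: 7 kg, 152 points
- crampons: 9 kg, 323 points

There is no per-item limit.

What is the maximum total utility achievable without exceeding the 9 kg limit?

323

Density check — crampons 35.89, sleeping bag 31.67, climbing harness 27.00 are the best per kg.
Crampons uses 9 of the 9 kg and totals 323.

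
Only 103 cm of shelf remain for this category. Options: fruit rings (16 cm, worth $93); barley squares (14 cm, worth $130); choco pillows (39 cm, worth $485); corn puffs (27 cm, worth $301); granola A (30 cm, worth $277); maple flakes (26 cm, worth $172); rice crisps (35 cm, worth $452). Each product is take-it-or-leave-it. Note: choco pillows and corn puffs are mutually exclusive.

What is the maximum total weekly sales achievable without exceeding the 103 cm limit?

1109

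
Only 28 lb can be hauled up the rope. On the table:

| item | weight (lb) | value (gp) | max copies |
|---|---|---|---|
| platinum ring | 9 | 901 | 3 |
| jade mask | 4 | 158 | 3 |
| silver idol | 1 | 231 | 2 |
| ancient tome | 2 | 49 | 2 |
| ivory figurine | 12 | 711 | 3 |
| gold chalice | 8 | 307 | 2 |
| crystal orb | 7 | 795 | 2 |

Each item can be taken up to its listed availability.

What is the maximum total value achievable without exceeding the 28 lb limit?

3059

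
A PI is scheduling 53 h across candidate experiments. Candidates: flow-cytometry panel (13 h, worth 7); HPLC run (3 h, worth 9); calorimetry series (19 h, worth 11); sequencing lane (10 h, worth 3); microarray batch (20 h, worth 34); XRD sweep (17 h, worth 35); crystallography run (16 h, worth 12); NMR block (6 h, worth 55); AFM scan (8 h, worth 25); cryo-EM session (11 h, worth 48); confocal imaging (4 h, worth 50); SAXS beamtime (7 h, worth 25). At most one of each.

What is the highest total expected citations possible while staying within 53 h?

238

Ranking by ratio (expected citations/h): confocal imaging 12.50, NMR block 9.17, cryo-EM session 4.36.
Greedy by ratio would take flow-cytometry panel + HPLC run + NMR block + AFM scan + cryo-EM session + confocal imaging + SAXS beamtime: 52 h used, total 219.
Dropping flow-cytometry panel and HPLC run frees 16 h; slotting in XRD sweep (17 h) lifts the total to 238 at 53 h.
Runner-up HPLC run + XRD sweep + NMR block + AFM scan + cryo-EM session + confocal imaging tops out at 222.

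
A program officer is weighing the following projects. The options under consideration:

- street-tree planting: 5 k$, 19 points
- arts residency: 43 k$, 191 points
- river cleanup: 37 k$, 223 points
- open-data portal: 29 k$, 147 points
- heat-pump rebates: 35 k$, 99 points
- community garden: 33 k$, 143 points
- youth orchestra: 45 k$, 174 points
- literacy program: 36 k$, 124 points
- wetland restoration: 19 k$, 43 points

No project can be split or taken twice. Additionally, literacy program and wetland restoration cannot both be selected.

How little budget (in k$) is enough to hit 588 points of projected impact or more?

125

Look for the lowest-budget combination reaching 588.
arts residency + river cleanup + youth orchestra reaches 588 using 125 k$.
No combination under 125 k$ hits 588.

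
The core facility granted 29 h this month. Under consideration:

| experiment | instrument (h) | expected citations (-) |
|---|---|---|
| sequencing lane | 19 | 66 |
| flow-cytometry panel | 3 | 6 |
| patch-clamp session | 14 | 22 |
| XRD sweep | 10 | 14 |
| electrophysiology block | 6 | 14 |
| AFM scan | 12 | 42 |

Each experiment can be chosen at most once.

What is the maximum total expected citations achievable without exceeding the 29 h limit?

86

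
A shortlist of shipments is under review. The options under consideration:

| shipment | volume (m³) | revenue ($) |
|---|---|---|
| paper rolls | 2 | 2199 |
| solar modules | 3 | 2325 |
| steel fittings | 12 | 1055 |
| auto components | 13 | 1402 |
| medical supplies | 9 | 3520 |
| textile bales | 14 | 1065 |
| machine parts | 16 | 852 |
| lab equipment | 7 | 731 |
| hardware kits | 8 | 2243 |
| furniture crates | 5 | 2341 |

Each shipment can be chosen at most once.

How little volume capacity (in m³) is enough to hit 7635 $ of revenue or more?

Need the lightest bundle worth ≥ 7635.
paper rolls + solar modules + medical supplies: 8044 revenue at 14 m³.
No combination under 14 m³ hits 7635.

14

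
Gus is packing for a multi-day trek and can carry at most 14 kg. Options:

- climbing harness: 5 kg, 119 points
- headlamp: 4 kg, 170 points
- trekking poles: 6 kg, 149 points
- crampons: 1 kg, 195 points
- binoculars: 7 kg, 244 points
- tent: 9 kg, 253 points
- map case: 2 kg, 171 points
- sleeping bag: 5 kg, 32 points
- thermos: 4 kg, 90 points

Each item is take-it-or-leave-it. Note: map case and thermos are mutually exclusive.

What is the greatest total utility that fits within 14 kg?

Density check — crampons 195.00, map case 85.50, headlamp 42.50 are the best per kg.
Taking headlamp + crampons + binoculars + map case: 14 kg used, 780 in utility.

780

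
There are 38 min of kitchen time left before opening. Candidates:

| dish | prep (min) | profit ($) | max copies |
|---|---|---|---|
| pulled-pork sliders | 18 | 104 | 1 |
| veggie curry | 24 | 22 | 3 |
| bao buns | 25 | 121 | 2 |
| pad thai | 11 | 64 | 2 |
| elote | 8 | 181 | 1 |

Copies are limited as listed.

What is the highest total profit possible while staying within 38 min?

Taking the top-ratio dishes first gives 2×pad thai + elote for 309 (30 min).
Replace pad thai with pulled-pork sliders: the trade gains 40 net, giving 349 at 37 min.
Nothing else within 38 min beats 349.

349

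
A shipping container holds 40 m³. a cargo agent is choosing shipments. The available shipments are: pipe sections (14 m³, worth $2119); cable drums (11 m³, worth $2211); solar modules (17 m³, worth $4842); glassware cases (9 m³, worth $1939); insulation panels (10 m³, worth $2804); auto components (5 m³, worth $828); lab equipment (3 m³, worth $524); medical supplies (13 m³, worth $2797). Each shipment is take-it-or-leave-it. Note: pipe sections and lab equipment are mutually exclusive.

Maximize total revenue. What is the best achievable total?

10443

A density-first pass picks solar modules + glassware cases + insulation panels + lab equipment — 10109 at 39 m³.
The 12 m³ tied up in glassware cases and lab equipment is better spent on medical supplies — total rises to 10443 (40 m³).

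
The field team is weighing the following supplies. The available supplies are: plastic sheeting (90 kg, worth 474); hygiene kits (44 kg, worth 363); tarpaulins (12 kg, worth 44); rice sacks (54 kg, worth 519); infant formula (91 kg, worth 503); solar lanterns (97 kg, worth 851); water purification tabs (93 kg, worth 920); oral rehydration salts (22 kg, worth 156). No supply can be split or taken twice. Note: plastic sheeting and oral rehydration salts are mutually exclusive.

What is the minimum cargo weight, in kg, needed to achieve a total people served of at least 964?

105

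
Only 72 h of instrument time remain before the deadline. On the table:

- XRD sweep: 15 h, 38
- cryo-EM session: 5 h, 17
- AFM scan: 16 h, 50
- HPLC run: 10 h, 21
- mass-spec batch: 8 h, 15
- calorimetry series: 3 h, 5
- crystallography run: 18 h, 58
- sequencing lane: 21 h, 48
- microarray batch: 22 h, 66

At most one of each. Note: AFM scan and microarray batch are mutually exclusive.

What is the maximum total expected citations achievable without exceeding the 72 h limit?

200

Density check — cryo-EM session 3.40, crystallography run 3.22, AFM scan 3.12, microarray batch 3.00 are the best per h.
XRD sweep + cryo-EM session + HPLC run + crystallography run + microarray batch uses 70 of the 72 h and totals 200.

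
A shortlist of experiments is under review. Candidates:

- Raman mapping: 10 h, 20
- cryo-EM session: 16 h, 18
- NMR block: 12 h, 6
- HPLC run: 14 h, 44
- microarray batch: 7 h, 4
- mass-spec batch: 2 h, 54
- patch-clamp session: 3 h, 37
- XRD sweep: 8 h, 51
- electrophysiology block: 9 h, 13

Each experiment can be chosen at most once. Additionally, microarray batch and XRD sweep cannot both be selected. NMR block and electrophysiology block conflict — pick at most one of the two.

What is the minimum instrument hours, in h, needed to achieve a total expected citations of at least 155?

22

Look for the lowest-instrument combination reaching 155.
Taking mass-spec batch + patch-clamp session + XRD sweep + electrophysiology block gives 155 (≥ 155) for 22 h.
Any bundle with less than 22 h falls short of 155.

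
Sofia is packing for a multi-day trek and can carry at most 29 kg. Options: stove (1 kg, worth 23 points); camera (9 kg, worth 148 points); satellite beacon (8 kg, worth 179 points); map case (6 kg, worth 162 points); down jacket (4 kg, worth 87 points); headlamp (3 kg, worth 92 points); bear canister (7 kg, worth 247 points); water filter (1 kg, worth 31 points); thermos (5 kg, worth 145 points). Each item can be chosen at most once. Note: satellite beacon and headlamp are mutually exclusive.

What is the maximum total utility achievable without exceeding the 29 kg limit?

Best packing: stove + satellite beacon + map case + bear canister + water filter + thermos — 28 kg, 787 total.

787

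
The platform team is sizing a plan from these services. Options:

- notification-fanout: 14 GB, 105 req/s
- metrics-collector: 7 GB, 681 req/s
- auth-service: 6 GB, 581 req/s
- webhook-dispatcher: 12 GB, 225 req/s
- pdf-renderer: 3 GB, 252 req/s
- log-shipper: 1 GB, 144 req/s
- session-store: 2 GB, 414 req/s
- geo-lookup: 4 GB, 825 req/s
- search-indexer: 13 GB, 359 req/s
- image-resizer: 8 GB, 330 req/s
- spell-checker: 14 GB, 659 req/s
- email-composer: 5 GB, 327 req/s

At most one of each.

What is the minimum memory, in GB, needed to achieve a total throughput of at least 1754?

12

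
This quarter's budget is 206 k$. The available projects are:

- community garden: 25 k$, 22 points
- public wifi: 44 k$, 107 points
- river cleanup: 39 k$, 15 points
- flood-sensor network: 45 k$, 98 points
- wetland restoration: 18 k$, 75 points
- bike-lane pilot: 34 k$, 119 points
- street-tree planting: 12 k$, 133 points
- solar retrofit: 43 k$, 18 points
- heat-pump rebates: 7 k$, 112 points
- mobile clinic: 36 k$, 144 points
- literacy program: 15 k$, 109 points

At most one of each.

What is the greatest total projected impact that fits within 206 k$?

Filling by ratio: community garden + public wifi + wetland restoration + bike-lane pilot + street-tree planting + heat-pump rebates + mobile clinic + literacy program for 821, with 15 k$ left unused.
Dropping community garden and wetland restoration frees 43 k$; slotting in flood-sensor network (45 k$) lifts the total to 822 at 193 k$.
The closest alternative, community garden + public wifi + wetland restoration + bike-lane pilot + street-tree planting + heat-pump rebates + mobile clinic + literacy program, reaches only 821.

822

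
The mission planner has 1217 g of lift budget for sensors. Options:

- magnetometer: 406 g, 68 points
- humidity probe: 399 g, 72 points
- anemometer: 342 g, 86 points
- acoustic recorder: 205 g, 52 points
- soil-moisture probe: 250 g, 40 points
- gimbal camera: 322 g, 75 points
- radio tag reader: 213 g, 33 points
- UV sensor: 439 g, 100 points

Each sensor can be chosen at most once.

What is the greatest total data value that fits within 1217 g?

The ratio heuristic lands on anemometer + acoustic recorder + soil-moisture probe + gimbal camera (253) but leaves 98 g idle.
The 572 g tied up in soil-moisture probe and gimbal camera is better spent on radio tag reader + UV sensor — total rises to 271 (1199 g).

271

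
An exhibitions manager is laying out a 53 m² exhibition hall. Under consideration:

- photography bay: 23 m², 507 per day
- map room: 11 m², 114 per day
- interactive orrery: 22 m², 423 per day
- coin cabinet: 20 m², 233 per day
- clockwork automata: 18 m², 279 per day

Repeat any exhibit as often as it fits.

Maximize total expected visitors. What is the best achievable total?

Best packing: 2×photography bay — 46 m², 1014 total.
That's the maximum — no swap from here does better than 1014.

1014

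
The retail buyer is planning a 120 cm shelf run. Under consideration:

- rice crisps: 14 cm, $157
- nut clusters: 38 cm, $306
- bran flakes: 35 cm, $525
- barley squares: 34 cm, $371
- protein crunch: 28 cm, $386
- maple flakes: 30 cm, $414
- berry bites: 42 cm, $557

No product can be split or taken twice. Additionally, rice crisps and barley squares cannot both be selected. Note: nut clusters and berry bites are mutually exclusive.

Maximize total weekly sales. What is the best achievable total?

1625

Density check — bran flakes 15.00, maple flakes 13.80, protein crunch 13.79, berry bites 13.26 are the best per cm.
Greedy by ratio would take rice crisps + bran flakes + protein crunch + maple flakes: 107 cm used, total 1482.
Dropping maple flakes frees 30 cm; slotting in berry bites (42 cm) lifts the total to 1625 at 119 cm.
Runner-up rice crisps + protein crunch + maple flakes + berry bites tops out at 1514.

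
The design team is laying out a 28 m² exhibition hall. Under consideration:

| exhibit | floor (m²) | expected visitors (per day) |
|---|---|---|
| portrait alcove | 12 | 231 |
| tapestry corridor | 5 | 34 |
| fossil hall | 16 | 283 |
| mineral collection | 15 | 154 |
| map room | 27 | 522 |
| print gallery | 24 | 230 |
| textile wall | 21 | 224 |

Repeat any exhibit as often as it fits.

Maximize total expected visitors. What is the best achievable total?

Density check — map room 19.33, portrait alcove 19.25, fossil hall 17.69, textile wall 10.67 are the best per m².
The ratio ordering already packs tightly: map room, 27 m², 522.
No other feasible combination exceeds 522.

522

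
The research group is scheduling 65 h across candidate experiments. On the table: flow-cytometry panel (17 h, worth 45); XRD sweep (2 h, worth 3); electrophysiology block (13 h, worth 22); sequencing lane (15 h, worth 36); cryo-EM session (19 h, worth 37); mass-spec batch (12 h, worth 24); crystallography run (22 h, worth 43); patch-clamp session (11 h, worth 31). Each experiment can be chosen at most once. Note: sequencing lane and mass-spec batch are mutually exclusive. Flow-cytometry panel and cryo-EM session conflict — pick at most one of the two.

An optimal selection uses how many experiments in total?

Best achievable expected citations is 155.
For example flow-cytometry panel + sequencing lane + crystallography run + patch-clamp session achieves it, using 65 h.
All optima have 4 experiments.

4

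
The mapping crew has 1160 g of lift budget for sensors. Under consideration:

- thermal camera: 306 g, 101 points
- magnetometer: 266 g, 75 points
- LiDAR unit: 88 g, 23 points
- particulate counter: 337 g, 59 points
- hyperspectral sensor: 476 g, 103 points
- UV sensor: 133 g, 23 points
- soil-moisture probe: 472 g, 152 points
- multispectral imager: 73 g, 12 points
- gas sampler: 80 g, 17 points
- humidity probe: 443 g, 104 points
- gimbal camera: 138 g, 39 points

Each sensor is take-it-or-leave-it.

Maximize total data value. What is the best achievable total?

Density check — thermal camera 0.33, soil-moisture probe 0.32, gimbal camera 0.28 are the best per g.
Greedy by ratio would take thermal camera + LiDAR unit + soil-moisture probe + multispectral imager + gas sampler + gimbal camera: 1157 g used, total 344.
Dropping multispectral imager and gas sampler and gimbal camera frees 291 g; slotting in magnetometer (266 g) lifts the total to 351 at 1132 g.

351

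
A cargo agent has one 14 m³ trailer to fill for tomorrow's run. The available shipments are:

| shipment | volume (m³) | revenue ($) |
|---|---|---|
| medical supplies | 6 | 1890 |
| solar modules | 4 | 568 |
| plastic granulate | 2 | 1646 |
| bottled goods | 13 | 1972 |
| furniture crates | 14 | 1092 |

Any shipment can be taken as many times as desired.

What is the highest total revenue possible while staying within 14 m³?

7×plastic granulate uses 14 of the 14 m³ and totals 11522.
No other feasible combination exceeds 11522.

11522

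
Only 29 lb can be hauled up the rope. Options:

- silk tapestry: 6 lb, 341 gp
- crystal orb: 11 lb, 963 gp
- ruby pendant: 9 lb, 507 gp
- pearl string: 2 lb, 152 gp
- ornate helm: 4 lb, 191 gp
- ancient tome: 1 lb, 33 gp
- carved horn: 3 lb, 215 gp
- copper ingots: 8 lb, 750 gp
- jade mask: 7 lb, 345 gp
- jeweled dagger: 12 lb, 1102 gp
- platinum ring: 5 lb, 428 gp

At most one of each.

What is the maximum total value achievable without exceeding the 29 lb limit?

2528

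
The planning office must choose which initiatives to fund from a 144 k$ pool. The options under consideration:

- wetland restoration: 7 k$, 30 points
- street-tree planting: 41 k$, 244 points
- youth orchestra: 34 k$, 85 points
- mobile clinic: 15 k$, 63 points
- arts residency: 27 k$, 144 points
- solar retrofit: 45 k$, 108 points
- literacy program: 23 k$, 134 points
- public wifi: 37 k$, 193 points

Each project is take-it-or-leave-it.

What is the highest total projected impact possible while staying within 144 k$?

778

Ranking by ratio (projected impact/k$): street-tree planting 5.95, literacy program 5.83, arts residency 5.33, public wifi 5.22.
A density-first pass picks wetland restoration + street-tree planting + arts residency + literacy program + public wifi — 745 at 135 k$.
Replace wetland restoration with mobile clinic: the trade gains 33 net, giving 778 at 143 k$.
Runner-up wetland restoration + street-tree planting + arts residency + literacy program + public wifi tops out at 745.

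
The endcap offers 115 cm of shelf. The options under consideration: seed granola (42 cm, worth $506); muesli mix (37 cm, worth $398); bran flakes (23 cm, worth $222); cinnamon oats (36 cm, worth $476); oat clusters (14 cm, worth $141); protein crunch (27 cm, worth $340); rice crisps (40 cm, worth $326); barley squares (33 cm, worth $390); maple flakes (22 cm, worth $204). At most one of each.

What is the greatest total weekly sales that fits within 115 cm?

The ratio heuristic lands on seed granola + cinnamon oats + protein crunch (1322) but leaves 10 cm idle.
Replace protein crunch with muesli mix: the trade gains 58 net, giving 1380 at 115 cm.
Next best is seed granola + cinnamon oats + barley squares at 1372 (111 cm) — short by 8.

1380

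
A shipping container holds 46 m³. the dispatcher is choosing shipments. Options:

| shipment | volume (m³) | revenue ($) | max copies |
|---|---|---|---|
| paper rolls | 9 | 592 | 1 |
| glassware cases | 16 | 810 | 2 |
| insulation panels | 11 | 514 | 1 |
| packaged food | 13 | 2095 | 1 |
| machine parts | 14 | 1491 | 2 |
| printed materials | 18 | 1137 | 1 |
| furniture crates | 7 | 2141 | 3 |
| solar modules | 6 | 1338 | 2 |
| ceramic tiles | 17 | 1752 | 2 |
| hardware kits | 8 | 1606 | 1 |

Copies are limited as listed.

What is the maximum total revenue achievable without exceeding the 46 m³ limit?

11194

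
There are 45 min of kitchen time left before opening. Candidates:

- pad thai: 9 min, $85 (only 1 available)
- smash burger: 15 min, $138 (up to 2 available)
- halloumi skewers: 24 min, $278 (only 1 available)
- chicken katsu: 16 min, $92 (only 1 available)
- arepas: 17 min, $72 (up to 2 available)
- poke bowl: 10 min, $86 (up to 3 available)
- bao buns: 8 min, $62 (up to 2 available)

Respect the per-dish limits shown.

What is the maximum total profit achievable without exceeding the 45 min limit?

Ranking by ratio (profit/min): halloumi skewers 11.58, pad thai 9.44, smash burger 9.20.
A density-first pass picks pad thai + halloumi skewers + poke bowl — 449 at 43 min.
Dropping pad thai frees 9 min; slotting in poke bowl (10 min) lifts the total to 450 at 44 min.

450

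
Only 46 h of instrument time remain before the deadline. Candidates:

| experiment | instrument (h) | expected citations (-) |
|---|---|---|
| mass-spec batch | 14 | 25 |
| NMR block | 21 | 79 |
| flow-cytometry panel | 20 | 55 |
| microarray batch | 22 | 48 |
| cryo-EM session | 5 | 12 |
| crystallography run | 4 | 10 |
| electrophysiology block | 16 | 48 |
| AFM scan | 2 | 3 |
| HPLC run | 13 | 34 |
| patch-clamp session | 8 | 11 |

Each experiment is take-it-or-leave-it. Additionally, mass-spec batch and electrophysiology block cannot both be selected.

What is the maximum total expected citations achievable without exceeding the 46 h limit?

Ranking by ratio (expected citations/h): NMR block 3.76, electrophysiology block 3.00, flow-cytometry panel 2.75, HPLC run 2.62.
Taking NMR block + cryo-EM session + crystallography run + electrophysiology block: 46 h used, 149 in expected citations.
Next best is NMR block + flow-cytometry panel + cryo-EM session at 146 (46 h) — short by 3.

149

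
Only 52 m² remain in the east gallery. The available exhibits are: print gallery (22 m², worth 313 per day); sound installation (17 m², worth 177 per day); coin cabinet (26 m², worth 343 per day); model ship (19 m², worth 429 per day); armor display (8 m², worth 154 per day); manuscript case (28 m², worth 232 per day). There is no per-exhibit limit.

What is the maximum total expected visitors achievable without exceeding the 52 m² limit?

1045

Greedy by ratio would take 2×model ship + armor display: 46 m² used, total 1012.
The 19 m² tied up in model ship is better spent on 3×armor display — total rises to 1045 (51 m²).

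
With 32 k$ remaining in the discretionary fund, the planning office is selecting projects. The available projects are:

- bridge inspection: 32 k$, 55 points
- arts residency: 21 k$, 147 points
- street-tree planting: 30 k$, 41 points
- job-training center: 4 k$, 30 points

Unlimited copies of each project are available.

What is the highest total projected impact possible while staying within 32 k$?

240

The ratio ordering already packs tightly: 8×job-training center, 32 k$, 240.
Nothing else within 32 k$ beats 240.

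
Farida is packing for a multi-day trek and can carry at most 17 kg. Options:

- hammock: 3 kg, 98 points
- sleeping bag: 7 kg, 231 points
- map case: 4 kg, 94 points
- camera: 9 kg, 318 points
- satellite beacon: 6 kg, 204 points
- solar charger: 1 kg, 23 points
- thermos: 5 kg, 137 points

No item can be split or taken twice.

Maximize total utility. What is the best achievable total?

572

Density check — camera 35.33, satellite beacon 34.00, sleeping bag 33.00 are the best per kg.
Taking the top-ratio items first gives camera + satellite beacon + solar charger for 545 (16 kg).
Dropping satellite beacon frees 6 kg; slotting in sleeping bag (7 kg) lifts the total to 572 at 17 kg.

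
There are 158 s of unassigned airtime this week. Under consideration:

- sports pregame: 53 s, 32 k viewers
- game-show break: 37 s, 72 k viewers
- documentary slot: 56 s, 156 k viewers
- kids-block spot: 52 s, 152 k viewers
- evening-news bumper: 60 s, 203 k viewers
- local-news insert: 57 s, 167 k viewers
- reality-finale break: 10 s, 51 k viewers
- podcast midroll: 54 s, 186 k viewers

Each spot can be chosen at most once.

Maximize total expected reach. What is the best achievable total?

476

A density-first pass picks evening-news bumper + reality-finale break + podcast midroll — 440 at 124 s.
Dropping evening-news bumper frees 60 s; slotting in game-show break + local-news insert (94 s) lifts the total to 476 at 158 s.
That's the maximum — no swap from here does better than 476.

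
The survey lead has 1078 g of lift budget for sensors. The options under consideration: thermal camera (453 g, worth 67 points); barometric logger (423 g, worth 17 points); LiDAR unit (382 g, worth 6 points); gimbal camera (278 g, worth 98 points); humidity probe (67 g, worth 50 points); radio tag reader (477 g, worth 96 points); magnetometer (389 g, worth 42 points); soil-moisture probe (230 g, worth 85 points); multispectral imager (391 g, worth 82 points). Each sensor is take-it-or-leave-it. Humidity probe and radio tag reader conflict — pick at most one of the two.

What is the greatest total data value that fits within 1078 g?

Density check — humidity probe 0.75, soil-moisture probe 0.37, gimbal camera 0.35, multispectral imager 0.21 are the best per g.
Best packing: gimbal camera + humidity probe + soil-moisture probe + multispectral imager — 966 g, 315 total.
Nothing else feasible within 1078 g beats 315.

315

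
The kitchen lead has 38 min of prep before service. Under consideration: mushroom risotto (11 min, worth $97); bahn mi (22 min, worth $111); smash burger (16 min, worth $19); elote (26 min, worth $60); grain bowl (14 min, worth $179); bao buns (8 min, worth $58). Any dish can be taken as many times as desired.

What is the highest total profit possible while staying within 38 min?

416

By profit per min: grain bowl 12.79, mushroom risotto 8.82, bao buns 7.25, bahn mi 5.05 lead.
Taking 2×grain bowl + bao buns: 36 min used, 416 in profit.
Every other selection either busts 38 min or fails to beat 416.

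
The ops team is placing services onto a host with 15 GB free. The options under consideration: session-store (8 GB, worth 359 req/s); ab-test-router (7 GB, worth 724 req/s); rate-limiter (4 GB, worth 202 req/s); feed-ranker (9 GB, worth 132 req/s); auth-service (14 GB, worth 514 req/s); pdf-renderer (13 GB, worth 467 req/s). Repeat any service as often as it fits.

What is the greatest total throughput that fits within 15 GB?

1448

The ratio ordering already packs tightly: 2×ab-test-router, 14 GB, 1448.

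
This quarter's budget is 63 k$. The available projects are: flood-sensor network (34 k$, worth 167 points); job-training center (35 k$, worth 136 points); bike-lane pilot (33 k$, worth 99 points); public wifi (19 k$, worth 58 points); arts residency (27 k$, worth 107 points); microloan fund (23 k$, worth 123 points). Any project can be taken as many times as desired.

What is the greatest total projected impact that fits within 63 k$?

Greedy by ratio would take 2×microloan fund: 46 k$ used, total 246.
Replace microloan fund with flood-sensor network: the trade gains 44 net, giving 290 at 57 k$.

290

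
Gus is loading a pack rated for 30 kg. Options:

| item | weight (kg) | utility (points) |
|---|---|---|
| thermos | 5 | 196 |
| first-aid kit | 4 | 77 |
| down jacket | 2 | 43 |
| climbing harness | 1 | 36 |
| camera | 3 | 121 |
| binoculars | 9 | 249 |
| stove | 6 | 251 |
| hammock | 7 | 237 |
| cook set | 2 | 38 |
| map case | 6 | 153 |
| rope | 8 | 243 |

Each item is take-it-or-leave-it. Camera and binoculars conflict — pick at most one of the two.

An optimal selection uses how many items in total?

6

Optimal total is 1084.
For example thermos + climbing harness + camera + stove + hammock + rope achieves it, using 30 kg.
All optima have 6 items.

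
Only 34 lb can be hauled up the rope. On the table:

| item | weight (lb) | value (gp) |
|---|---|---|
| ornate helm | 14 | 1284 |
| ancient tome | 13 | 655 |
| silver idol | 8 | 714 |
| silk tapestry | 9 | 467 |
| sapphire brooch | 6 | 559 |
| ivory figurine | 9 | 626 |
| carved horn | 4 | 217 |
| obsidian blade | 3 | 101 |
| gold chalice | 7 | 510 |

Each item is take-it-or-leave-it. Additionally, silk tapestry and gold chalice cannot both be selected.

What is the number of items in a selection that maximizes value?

Optimal total is 2774.
ornate helm + silver idol + sapphire brooch + carved horn hits 2774 at 32 lb.
Every optimal selection uses 4 items.

4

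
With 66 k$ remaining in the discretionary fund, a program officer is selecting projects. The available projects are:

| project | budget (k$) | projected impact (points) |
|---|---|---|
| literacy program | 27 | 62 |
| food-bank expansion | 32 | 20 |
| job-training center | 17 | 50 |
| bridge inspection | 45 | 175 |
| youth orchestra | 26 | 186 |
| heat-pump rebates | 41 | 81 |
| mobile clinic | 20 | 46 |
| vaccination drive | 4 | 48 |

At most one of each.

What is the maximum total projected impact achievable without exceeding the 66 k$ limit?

A density-first pass picks job-training center + youth orchestra + vaccination drive — 284 at 47 k$.
Dropping job-training center frees 17 k$; slotting in literacy program (27 k$) lifts the total to 296 at 57 k$.

296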